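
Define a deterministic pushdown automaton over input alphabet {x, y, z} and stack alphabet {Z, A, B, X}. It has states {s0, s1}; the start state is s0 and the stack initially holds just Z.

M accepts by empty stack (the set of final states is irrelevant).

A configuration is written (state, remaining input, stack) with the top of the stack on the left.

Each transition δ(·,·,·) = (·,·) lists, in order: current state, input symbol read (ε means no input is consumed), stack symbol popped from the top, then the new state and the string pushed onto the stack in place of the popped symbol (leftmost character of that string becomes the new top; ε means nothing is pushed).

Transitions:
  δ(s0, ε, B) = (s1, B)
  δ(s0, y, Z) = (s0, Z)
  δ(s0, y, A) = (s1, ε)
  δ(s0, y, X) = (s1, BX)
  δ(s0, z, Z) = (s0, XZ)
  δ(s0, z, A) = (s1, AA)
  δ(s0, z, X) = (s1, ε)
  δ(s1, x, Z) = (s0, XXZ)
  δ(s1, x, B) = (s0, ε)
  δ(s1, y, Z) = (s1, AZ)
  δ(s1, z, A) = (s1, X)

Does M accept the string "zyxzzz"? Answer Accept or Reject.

Reject

(s0, zyxzzz, Z) ⊢ (s0, yxzzz, XZ) ⊢ (s1, xzzz, BXZ) ⊢ (s0, zzz, XZ) ⊢ (s1, zz, Z)
No transition applies at (s1, zz, Z); input not fully consumed.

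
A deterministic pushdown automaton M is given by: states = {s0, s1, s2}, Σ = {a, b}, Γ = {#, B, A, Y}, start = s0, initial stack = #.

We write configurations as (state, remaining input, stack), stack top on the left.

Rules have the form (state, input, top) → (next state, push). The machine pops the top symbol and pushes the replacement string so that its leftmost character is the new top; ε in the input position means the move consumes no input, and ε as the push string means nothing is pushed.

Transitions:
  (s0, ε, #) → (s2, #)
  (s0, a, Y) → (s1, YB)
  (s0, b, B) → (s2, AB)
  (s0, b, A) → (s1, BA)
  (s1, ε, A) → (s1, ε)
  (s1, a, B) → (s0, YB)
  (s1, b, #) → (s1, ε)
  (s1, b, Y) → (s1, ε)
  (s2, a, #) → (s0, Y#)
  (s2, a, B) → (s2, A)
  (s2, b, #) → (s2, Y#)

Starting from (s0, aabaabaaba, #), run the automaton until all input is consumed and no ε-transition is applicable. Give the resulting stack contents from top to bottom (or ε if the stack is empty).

YBBB#

(s0, aabaabaaba, #)
  ε-move, top #: go to s2, push # → (s2, aabaabaaba, #)
  read a, top #: go to s0, push Y# → (s0, abaabaaba, Y#)
  read a, top Y: go to s1, push YB → (s1, baabaaba, YB#)
  read b, top Y: go to s1, push ε → (s1, aabaaba, B#)
  read a, top B: go to s0, push YB → (s0, abaaba, YB#)
  read a, top Y: go to s1, push YB → (s1, baaba, YBB#)
  read b, top Y: go to s1, push ε → (s1, aaba, BB#)
  read a, top B: go to s0, push YB → (s0, aba, YBB#)
  read a, top Y: go to s1, push YB → (s1, ba, YBBB#)
  read b, top Y: go to s1, push ε → (s1, a, BBB#)
  read a, top B: go to s0, push YB → (s0, ε, YBBB#)
All input consumed in state s0 with stack YBBB#.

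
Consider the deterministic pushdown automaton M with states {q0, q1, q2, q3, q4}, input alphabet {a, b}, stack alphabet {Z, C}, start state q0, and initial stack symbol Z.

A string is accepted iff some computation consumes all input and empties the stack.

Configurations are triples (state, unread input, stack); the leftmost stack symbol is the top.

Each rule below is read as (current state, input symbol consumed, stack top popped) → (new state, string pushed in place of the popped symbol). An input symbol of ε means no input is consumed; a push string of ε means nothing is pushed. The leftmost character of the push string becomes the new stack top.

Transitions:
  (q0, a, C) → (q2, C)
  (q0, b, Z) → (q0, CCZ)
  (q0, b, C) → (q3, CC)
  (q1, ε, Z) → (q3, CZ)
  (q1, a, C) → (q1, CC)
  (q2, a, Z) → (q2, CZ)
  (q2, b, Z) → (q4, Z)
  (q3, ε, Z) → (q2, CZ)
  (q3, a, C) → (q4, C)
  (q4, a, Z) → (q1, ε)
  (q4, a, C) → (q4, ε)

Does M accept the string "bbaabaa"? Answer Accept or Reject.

Reject

(q0, bbaabaa, Z) ⊢ (q0, baabaa, CCZ) ⊢ (q3, aabaa, CCCZ) ⊢ (q4, abaa, CCCZ) ⊢ (q4, baa, CCZ)
No transition applies at (q4, baa, CCZ); input not fully consumed.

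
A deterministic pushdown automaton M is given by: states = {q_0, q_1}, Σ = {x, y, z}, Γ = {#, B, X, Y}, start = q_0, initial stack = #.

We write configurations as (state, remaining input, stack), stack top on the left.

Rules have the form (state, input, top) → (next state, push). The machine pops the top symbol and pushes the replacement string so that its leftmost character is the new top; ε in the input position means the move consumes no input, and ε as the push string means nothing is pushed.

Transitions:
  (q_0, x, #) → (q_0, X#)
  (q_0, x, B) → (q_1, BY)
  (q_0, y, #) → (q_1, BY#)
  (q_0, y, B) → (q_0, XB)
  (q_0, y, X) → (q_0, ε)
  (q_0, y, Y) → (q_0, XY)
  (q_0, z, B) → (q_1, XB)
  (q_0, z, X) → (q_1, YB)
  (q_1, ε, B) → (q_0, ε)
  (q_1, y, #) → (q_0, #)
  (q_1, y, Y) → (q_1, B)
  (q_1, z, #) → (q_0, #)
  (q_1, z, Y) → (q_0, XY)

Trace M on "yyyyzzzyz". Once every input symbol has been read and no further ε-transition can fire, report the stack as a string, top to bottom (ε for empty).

(q_0, yyyyzzzyz, #) ⊢ (q_1, yyyzzzyz, BY#) ⊢ (q_0, yyyzzzyz, Y#) ⊢ (q_0, yyzzzyz, XY#) ⊢ (q_0, yzzzyz, Y#) ⊢ (q_0, zzzyz, XY#) ⊢ (q_1, zzyz, YBY#) ⊢ (q_0, zyz, XYBY#) ⊢ (q_1, yz, YBYBY#) ⊢ (q_1, z, BBYBY#) ⊢ (q_0, z, BYBY#) ⊢ (q_1, ε, XBYBY#)
All input consumed in state q_1 with stack XBYBY#.

XBYBY#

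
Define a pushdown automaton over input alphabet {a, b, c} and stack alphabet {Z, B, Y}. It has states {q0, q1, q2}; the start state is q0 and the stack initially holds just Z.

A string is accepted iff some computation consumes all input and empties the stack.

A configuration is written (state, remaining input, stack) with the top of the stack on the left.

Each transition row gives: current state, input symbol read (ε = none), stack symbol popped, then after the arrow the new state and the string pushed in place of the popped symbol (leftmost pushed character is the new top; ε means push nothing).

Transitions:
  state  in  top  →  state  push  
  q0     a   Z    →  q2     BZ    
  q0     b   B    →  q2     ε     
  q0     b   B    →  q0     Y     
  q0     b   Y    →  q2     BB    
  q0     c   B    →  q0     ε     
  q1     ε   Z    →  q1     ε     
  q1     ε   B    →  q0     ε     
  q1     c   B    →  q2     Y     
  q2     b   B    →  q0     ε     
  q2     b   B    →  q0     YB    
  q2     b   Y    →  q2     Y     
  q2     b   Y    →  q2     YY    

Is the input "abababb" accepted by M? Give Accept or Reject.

Reject

No computation consumes all input and empties the stack.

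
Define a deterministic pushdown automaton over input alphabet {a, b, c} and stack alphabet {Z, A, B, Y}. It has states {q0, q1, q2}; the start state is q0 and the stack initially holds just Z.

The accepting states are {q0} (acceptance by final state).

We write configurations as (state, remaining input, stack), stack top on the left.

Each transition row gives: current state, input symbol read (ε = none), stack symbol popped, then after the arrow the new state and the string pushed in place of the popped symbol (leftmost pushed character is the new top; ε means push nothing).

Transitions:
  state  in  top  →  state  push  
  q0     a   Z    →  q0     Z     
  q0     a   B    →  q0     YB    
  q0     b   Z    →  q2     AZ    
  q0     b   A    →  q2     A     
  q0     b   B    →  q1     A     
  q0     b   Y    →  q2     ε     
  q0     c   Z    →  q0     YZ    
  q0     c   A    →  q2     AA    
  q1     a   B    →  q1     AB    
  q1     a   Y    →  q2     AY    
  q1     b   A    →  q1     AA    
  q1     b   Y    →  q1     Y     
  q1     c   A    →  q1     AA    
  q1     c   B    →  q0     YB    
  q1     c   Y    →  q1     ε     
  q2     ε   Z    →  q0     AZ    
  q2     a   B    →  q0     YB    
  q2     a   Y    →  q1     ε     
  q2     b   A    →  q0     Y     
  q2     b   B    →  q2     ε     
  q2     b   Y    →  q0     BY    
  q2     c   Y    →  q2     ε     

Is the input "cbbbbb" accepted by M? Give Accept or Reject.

(q0, cbbbbb, Z)
  read c, top Z: go to q0, push YZ → (q0, bbbbb, YZ)
  read b, top Y: go to q2, push ε → (q2, bbbb, Z)
  ε-move, top Z: go to q0, push AZ → (q0, bbbb, AZ)
  read b, top A: go to q2, push A → (q2, bbb, AZ)
  read b, top A: go to q0, push Y → (q0, bb, YZ)
  read b, top Y: go to q2, push ε → (q2, b, Z)
  ε-move, top Z: go to q0, push AZ → (q0, b, AZ)
  read b, top A: go to q2, push A → (q2, ε, AZ)
All input consumed; state q2 ∉ F and no further ε-move applies.

Reject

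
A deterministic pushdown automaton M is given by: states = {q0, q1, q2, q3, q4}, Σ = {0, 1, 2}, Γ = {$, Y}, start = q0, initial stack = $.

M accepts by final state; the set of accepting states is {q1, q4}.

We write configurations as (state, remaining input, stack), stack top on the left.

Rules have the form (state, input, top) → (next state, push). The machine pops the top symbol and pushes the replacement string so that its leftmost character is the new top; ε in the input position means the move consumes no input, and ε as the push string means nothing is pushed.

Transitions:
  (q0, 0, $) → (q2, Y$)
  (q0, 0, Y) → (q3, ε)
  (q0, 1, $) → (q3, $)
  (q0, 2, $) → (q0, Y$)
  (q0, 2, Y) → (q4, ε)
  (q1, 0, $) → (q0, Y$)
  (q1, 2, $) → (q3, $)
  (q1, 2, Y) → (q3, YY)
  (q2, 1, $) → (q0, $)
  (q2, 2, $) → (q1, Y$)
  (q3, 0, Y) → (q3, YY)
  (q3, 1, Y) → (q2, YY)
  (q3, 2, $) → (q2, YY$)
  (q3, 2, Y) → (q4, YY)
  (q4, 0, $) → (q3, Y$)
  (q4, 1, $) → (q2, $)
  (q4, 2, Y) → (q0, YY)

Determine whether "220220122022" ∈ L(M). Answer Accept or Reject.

Reject

(q0, 220220122022, $) ⊢ (q0, 20220122022, Y$) ⊢ (q4, 0220122022, $) ⊢ (q3, 220122022, Y$) ⊢ (q4, 20122022, YY$) ⊢ (q0, 0122022, YYY$) ⊢ (q3, 122022, YY$) ⊢ (q2, 22022, YYY$)
No transition applies at (q2, 22022, YYY$); input not fully consumed.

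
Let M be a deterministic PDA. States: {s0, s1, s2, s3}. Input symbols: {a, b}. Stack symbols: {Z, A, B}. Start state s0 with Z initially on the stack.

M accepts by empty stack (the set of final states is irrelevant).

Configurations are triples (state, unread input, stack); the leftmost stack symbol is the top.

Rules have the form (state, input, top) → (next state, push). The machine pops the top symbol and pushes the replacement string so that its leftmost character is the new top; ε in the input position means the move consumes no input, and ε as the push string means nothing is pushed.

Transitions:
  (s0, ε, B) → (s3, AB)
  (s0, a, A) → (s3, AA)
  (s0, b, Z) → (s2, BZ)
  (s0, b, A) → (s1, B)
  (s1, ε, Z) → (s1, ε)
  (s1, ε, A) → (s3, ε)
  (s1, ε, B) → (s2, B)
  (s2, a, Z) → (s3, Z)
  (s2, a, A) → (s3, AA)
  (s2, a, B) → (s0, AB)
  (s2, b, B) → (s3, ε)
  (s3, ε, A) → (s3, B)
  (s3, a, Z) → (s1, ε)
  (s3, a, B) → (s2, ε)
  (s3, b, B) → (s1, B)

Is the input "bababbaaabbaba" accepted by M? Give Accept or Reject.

Accept

(s0, bababbaaabbaba, Z)
  read b, top Z: go to s2, push BZ → (s2, ababbaaabbaba, BZ)
  read a, top B: go to s0, push AB → (s0, babbaaabbaba, ABZ)
  read b, top A: go to s1, push B → (s1, abbaaabbaba, BBZ)
  ε-move, top B: go to s2, push B → (s2, abbaaabbaba, BBZ)
  read a, top B: go to s0, push AB → (s0, bbaaabbaba, ABBZ)
  read b, top A: go to s1, push B → (s1, baaabbaba, BBBZ)
  ε-move, top B: go to s2, push B → (s2, baaabbaba, BBBZ)
  read b, top B: go to s3, push ε → (s3, aaabbaba, BBZ)
  read a, top B: go to s2, push ε → (s2, aabbaba, BZ)
  read a, top B: go to s0, push AB → (s0, abbaba, ABZ)
  read a, top A: go to s3, push AA → (s3, bbaba, AABZ)
  ε-move, top A: go to s3, push B → (s3, bbaba, BABZ)
  read b, top B: go to s1, push B → (s1, baba, BABZ)
  ε-move, top B: go to s2, push B → (s2, baba, BABZ)
  read b, top B: go to s3, push ε → (s3, aba, ABZ)
  ε-move, top A: go to s3, push B → (s3, aba, BBZ)
  read a, top B: go to s2, push ε → (s2, ba, BZ)
  read b, top B: go to s3, push ε → (s3, a, Z)
  read a, top Z: go to s1, push ε → (s1, ε, ε)
All input consumed and the stack is empty.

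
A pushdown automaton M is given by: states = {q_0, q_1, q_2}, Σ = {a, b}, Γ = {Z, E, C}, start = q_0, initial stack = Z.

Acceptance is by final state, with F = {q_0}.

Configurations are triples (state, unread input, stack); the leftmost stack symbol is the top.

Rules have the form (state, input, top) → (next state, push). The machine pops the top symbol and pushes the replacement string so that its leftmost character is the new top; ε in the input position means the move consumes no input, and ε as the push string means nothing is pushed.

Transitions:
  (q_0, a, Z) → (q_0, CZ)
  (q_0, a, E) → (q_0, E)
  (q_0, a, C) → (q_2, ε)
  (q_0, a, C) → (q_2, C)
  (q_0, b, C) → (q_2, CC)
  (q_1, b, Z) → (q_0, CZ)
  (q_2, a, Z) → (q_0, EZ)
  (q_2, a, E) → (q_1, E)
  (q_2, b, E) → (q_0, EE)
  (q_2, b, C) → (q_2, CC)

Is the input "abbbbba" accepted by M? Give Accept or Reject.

Reject

No computation consumes all input and reaches a final state.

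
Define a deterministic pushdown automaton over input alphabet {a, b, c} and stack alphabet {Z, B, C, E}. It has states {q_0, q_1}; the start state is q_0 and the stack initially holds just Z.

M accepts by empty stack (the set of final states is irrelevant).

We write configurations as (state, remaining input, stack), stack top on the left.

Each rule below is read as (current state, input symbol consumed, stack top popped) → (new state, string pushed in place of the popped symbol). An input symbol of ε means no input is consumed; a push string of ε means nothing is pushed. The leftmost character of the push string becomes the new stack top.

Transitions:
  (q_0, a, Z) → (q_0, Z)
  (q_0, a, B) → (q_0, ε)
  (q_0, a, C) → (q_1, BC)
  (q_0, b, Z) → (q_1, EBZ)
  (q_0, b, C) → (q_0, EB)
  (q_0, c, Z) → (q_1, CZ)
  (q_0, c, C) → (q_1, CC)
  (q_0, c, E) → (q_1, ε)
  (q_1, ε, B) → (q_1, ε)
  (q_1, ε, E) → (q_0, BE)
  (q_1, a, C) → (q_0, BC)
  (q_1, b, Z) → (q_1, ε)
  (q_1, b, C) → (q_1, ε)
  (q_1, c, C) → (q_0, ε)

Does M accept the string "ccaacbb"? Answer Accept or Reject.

(q_0, ccaacbb, Z)
  read c, top Z: go to q_1, push CZ → (q_1, caacbb, CZ)
  read c, top C: go to q_0, push ε → (q_0, aacbb, Z)
  read a, top Z: go to q_0, push Z → (q_0, acbb, Z)
  read a, top Z: go to q_0, push Z → (q_0, cbb, Z)
  read c, top Z: go to q_1, push CZ → (q_1, bb, CZ)
  read b, top C: go to q_1, push ε → (q_1, b, Z)
  read b, top Z: go to q_1, push ε → (q_1, ε, ε)
All input consumed and the stack is empty.

Accept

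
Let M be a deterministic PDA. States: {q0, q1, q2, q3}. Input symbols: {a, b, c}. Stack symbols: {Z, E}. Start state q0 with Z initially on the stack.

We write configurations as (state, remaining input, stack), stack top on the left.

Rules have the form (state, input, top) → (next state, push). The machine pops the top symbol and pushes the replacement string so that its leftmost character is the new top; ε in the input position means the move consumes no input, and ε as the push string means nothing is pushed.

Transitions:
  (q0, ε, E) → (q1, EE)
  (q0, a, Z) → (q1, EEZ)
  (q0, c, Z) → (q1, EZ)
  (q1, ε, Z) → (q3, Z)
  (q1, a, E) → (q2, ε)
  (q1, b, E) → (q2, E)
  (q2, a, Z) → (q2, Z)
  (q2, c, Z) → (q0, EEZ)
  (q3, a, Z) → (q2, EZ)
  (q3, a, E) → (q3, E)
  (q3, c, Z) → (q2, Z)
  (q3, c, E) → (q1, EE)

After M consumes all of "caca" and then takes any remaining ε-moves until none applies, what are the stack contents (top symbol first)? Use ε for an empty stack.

(q0, caca, Z)
  read c, top Z: go to q1, push EZ → (q1, aca, EZ)
  read a, top E: go to q2, push ε → (q2, ca, Z)
  read c, top Z: go to q0, push EEZ → (q0, a, EEZ)
  ε-move, top E: go to q1, push EE → (q1, a, EEEZ)
  read a, top E: go to q2, push ε → (q2, ε, EEZ)
All input consumed in state q2 with stack EEZ.

EEZ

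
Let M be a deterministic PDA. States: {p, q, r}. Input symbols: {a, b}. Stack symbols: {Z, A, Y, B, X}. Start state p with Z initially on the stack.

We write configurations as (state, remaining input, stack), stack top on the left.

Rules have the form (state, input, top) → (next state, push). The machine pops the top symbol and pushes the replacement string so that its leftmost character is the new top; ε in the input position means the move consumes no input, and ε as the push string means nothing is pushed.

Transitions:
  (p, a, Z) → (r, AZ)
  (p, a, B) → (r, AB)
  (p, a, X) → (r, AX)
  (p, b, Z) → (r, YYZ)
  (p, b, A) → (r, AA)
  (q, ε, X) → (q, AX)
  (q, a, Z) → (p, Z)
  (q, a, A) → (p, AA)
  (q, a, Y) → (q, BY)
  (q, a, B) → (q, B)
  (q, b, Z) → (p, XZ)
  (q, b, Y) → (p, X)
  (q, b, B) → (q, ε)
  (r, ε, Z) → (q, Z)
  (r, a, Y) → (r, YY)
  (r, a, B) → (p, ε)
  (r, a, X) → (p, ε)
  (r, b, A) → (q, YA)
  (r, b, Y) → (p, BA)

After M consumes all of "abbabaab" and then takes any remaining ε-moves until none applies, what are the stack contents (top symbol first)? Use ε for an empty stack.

(p, abbabaab, Z)
  read a, top Z: go to r, push AZ → (r, bbabaab, AZ)
  read b, top A: go to q, push YA → (q, babaab, YAZ)
  read b, top Y: go to p, push X → (p, abaab, XAZ)
  read a, top X: go to r, push AX → (r, baab, AXAZ)
  read b, top A: go to q, push YA → (q, aab, YAXAZ)
  read a, top Y: go to q, push BY → (q, ab, BYAXAZ)
  read a, top B: go to q, push B → (q, b, BYAXAZ)
  read b, top B: go to q, push ε → (q, ε, YAXAZ)
All input consumed in state q with stack YAXAZ.

YAXAZ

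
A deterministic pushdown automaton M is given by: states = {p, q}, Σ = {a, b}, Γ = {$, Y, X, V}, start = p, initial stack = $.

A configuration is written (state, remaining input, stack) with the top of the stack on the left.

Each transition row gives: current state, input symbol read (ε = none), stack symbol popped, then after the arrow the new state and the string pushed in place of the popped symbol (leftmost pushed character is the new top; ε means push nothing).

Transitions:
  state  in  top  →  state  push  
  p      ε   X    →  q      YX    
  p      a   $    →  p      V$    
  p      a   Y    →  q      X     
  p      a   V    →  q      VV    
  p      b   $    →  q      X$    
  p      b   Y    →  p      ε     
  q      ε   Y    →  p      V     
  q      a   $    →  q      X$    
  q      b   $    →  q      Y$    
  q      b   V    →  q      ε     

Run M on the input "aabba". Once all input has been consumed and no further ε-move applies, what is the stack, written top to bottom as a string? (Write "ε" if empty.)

(p, aabba, $)
  read a, top $: go to p, push V$ → (p, abba, V$)
  read a, top V: go to q, push VV → (q, bba, VV$)
  read b, top V: go to q, push ε → (q, ba, V$)
  read b, top V: go to q, push ε → (q, a, $)
  read a, top $: go to q, push X$ → (q, ε, X$)
All input consumed in state q with stack X$.

X$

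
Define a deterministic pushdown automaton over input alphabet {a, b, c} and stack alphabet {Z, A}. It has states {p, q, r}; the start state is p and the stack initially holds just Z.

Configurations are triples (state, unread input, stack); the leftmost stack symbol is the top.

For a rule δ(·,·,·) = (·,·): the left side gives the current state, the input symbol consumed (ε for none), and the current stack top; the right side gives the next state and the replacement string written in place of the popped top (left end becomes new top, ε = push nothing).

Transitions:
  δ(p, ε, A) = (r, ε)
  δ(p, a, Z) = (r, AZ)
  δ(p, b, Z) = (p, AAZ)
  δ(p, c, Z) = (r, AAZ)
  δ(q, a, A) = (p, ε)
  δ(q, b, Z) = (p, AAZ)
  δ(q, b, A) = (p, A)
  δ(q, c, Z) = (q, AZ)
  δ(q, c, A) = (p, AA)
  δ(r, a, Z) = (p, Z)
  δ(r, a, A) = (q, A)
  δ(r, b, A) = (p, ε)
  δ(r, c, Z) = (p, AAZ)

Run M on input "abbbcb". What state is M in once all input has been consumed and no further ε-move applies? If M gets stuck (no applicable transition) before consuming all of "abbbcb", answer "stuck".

(p, abbbcb, Z) ⊢ (r, bbbcb, AZ) ⊢ (p, bbcb, Z) ⊢ (p, bcb, AAZ) ⊢ (r, bcb, AZ) ⊢ (p, cb, Z) ⊢ (r, b, AAZ) ⊢ (p, ε, AZ) ⊢ (r, ε, Z)
All input consumed; M is in state r.

r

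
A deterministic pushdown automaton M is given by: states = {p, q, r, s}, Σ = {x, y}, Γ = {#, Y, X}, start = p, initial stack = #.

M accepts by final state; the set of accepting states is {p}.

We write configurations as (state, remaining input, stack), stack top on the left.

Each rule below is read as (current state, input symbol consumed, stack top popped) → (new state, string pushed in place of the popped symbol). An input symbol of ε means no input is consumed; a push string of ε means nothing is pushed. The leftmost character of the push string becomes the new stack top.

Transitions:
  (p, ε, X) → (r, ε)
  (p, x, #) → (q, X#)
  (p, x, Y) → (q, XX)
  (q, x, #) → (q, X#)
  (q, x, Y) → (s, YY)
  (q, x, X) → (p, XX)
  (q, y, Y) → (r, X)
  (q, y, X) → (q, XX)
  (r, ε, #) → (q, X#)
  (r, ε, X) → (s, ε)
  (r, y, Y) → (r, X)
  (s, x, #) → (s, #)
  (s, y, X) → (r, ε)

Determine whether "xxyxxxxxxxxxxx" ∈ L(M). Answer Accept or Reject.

(p, xxyxxxxxxxxxxx, #)
  read x, top #: go to q, push X# → (q, xyxxxxxxxxxxx, X#)
  read x, top X: go to p, push XX → (p, yxxxxxxxxxxx, XX#)
  ε-move, top X: go to r, push ε → (r, yxxxxxxxxxxx, X#)
  ε-move, top X: go to s, push ε → (s, yxxxxxxxxxxx, #)
No transition applies at (s, yxxxxxxxxxxx, #); input not fully consumed.

Reject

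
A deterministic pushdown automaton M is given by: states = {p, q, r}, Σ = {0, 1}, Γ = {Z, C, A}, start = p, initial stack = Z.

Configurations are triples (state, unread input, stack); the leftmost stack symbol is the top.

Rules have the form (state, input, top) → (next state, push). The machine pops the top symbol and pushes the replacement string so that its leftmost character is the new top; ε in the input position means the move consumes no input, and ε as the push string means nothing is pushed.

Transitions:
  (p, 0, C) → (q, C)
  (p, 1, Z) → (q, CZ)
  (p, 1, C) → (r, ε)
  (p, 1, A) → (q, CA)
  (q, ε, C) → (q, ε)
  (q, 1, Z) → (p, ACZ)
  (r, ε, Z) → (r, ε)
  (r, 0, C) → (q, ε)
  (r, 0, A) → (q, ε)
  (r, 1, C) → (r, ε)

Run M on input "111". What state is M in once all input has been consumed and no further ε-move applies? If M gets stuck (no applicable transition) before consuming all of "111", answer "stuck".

(p, 111, Z) ⊢ (q, 11, CZ) ⊢ (q, 11, Z) ⊢ (p, 1, ACZ) ⊢ (q, ε, CACZ) ⊢ (q, ε, ACZ)
All input consumed; M is in state q.

q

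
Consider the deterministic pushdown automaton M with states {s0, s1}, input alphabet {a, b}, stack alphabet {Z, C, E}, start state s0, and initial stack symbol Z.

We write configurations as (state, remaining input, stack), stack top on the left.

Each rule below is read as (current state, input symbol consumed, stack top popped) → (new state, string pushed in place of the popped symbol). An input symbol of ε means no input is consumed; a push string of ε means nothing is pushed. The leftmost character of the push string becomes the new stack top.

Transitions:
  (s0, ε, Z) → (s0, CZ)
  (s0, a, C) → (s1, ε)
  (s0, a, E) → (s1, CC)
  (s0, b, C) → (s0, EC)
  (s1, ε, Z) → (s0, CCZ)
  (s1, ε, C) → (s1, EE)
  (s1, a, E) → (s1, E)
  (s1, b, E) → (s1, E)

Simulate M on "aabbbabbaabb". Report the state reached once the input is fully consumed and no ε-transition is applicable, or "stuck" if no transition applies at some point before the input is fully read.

s1

(s0, aabbbabbaabb, Z)
  ε-move, top Z: go to s0, push CZ → (s0, aabbbabbaabb, CZ)
  read a, top C: go to s1, push ε → (s1, abbbabbaabb, Z)
  ε-move, top Z: go to s0, push CCZ → (s0, abbbabbaabb, CCZ)
  read a, top C: go to s1, push ε → (s1, bbbabbaabb, CZ)
  ε-move, top C: go to s1, push EE → (s1, bbbabbaabb, EEZ)
  read b, top E: go to s1, push E → (s1, bbabbaabb, EEZ)
  read b, top E: go to s1, push E → (s1, babbaabb, EEZ)
  read b, top E: go to s1, push E → (s1, abbaabb, EEZ)
  read a, top E: go to s1, push E → (s1, bbaabb, EEZ)
  read b, top E: go to s1, push E → (s1, baabb, EEZ)
  read b, top E: go to s1, push E → (s1, aabb, EEZ)
  read a, top E: go to s1, push E → (s1, abb, EEZ)
  read a, top E: go to s1, push E → (s1, bb, EEZ)
  read b, top E: go to s1, push E → (s1, b, EEZ)
  read b, top E: go to s1, push E → (s1, ε, EEZ)
All input consumed; M is in state s1.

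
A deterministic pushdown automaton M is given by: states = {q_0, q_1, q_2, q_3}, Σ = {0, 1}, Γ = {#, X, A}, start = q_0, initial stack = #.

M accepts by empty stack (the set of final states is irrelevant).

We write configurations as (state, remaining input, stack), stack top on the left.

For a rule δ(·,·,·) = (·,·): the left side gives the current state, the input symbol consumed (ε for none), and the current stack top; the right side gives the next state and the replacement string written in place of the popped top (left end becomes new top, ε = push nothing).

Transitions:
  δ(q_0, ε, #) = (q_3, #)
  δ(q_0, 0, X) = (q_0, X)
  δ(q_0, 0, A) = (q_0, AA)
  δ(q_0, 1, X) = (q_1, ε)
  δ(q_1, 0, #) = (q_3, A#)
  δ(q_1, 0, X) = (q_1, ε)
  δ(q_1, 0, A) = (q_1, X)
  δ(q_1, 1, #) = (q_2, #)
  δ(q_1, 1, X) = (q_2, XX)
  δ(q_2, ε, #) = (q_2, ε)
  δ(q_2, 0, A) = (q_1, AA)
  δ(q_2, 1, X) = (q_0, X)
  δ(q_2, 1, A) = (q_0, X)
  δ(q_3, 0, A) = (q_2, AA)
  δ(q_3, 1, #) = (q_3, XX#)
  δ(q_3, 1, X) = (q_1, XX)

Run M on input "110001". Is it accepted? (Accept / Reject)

Accept

(q_0, 110001, #)
  ε-move, top #: go to q_3, push # → (q_3, 110001, #)
  read 1, top #: go to q_3, push XX# → (q_3, 10001, XX#)
  read 1, top X: go to q_1, push XX → (q_1, 0001, XXX#)
  read 0, top X: go to q_1, push ε → (q_1, 001, XX#)
  read 0, top X: go to q_1, push ε → (q_1, 01, X#)
  read 0, top X: go to q_1, push ε → (q_1, 1, #)
  read 1, top #: go to q_2, push # → (q_2, ε, #)
  ε-move, top #: go to q_2, push ε → (q_2, ε, ε)
All input consumed and the stack is empty.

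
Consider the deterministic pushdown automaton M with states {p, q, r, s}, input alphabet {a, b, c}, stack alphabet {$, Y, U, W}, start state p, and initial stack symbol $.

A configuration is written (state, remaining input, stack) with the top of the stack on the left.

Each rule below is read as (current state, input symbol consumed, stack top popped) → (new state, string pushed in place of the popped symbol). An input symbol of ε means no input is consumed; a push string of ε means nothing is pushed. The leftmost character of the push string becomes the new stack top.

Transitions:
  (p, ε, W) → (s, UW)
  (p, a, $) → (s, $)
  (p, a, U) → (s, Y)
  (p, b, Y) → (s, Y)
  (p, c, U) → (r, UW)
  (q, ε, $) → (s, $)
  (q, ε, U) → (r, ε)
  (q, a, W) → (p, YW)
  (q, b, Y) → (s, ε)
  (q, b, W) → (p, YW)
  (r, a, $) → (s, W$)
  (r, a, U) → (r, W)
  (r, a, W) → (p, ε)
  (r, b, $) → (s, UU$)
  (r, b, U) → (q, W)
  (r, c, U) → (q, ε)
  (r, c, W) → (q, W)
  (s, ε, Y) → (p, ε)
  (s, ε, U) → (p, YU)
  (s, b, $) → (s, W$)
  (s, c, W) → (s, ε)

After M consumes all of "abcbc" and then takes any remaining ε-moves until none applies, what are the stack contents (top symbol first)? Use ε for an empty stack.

(p, abcbc, $)
  read a, top $: go to s, push $ → (s, bcbc, $)
  read b, top $: go to s, push W$ → (s, cbc, W$)
  read c, top W: go to s, push ε → (s, bc, $)
  read b, top $: go to s, push W$ → (s, c, W$)
  read c, top W: go to s, push ε → (s, ε, $)
All input consumed in state s with stack $.

$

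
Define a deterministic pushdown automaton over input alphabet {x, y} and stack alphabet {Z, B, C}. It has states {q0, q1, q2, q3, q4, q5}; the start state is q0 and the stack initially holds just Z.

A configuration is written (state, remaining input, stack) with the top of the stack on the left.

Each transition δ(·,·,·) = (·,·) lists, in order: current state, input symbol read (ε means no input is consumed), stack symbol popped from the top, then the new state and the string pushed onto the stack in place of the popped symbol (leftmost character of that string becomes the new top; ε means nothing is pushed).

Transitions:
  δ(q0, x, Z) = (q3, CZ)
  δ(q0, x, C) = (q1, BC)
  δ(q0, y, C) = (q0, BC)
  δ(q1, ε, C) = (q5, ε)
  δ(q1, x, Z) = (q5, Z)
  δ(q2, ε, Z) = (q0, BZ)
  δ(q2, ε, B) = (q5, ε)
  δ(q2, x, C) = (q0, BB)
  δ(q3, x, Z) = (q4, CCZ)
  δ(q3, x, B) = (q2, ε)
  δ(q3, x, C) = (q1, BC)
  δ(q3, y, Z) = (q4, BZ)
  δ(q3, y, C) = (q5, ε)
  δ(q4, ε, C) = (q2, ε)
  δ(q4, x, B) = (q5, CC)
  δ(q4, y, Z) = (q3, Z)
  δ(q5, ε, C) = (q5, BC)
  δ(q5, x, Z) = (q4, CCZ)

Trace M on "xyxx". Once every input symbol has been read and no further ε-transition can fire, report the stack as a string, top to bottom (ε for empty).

(q0, xyxx, Z) ⊢ (q3, yxx, CZ) ⊢ (q5, xx, Z) ⊢ (q4, x, CCZ) ⊢ (q2, x, CZ) ⊢ (q0, ε, BBZ)
All input consumed in state q0 with stack BBZ.

BBZ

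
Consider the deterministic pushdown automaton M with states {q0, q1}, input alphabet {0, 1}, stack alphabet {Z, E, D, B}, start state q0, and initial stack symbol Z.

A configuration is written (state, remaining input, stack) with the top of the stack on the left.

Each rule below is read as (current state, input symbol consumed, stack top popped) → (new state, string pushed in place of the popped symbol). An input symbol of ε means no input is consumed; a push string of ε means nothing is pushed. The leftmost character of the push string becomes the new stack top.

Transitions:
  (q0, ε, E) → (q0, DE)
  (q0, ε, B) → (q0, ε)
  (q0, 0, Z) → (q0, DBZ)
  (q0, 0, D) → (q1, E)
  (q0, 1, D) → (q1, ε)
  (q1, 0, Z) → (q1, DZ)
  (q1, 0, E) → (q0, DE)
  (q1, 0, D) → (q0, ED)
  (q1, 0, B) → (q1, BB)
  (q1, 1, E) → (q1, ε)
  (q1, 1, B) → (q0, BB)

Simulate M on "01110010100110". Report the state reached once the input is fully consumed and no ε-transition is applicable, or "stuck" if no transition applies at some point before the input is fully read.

(q0, 01110010100110, Z) ⊢ (q0, 1110010100110, DBZ) ⊢ (q1, 110010100110, BZ) ⊢ (q0, 10010100110, BBZ) ⊢ (q0, 10010100110, BZ) ⊢ (q0, 10010100110, Z)
No transition for (q0, 1, top Z); M blocks with input 10010100110 remaining.

stuck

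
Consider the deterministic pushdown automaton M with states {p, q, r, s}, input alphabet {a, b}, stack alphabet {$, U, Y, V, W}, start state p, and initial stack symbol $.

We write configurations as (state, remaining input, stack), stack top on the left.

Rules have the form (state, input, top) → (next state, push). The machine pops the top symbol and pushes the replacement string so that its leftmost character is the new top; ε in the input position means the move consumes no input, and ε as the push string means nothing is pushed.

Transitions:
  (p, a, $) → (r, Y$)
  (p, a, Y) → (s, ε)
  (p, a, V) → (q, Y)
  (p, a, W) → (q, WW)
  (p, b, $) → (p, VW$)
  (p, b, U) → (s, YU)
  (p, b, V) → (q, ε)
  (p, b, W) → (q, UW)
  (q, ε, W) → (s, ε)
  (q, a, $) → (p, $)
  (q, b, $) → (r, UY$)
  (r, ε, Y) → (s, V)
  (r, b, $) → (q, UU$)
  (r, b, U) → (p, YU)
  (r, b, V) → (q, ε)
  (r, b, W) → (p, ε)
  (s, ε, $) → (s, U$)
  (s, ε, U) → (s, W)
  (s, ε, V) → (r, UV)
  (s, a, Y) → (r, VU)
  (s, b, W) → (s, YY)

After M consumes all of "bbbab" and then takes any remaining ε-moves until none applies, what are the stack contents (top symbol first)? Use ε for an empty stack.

(p, bbbab, $)
  read b, top $: go to p, push VW$ → (p, bbab, VW$)
  read b, top V: go to q, push ε → (q, bab, W$)
  ε-move, top W: go to s, push ε → (s, bab, $)
  ε-move, top $: go to s, push U$ → (s, bab, U$)
  ε-move, top U: go to s, push W → (s, bab, W$)
  read b, top W: go to s, push YY → (s, ab, YY$)
  read a, top Y: go to r, push VU → (r, b, VUY$)
  read b, top V: go to q, push ε → (q, ε, UY$)
All input consumed in state q with stack UY$.

UY$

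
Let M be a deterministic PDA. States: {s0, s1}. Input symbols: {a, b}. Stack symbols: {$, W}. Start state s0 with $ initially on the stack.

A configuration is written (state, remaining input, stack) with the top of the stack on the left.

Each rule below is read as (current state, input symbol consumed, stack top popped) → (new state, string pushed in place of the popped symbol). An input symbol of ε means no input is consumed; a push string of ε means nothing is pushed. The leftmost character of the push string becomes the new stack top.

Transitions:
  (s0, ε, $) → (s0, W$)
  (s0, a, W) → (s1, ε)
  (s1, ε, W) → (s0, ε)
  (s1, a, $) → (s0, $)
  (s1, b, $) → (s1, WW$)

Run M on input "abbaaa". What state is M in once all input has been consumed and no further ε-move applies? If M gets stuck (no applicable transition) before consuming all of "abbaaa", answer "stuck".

(s0, abbaaa, $)
  ε-move, top $: go to s0, push W$ → (s0, abbaaa, W$)
  read a, top W: go to s1, push ε → (s1, bbaaa, $)
  read b, top $: go to s1, push WW$ → (s1, baaa, WW$)
  ε-move, top W: go to s0, push ε → (s0, baaa, W$)
No transition for (s0, b, top W); M blocks with input baaa remaining.

stuck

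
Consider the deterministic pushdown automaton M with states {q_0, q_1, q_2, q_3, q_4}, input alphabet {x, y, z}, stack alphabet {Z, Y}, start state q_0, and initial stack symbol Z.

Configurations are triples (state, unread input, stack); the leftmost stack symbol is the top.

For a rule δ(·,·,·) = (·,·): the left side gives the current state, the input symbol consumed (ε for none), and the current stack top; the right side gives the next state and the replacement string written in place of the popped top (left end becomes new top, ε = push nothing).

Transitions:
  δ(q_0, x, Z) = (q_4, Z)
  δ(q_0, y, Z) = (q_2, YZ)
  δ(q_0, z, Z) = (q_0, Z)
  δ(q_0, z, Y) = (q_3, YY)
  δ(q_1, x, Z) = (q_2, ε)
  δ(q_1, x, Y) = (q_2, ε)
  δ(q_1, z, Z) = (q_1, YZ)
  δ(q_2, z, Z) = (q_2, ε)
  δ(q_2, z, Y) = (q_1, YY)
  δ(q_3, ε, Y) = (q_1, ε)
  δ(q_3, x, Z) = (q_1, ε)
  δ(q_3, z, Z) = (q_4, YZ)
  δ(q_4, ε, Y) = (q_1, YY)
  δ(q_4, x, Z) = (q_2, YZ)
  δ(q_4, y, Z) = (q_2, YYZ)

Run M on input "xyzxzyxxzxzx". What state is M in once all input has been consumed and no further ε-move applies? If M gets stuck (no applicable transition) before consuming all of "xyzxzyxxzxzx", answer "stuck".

(q_0, xyzxzyxxzxzx, Z)
  read x, top Z: go to q_4, push Z → (q_4, yzxzyxxzxzx, Z)
  read y, top Z: go to q_2, push YYZ → (q_2, zxzyxxzxzx, YYZ)
  read z, top Y: go to q_1, push YY → (q_1, xzyxxzxzx, YYYZ)
  read x, top Y: go to q_2, push ε → (q_2, zyxxzxzx, YYZ)
  read z, top Y: go to q_1, push YY → (q_1, yxxzxzx, YYYZ)
No transition for (q_1, y, top Y); M blocks with input yxxzxzx remaining.

stuck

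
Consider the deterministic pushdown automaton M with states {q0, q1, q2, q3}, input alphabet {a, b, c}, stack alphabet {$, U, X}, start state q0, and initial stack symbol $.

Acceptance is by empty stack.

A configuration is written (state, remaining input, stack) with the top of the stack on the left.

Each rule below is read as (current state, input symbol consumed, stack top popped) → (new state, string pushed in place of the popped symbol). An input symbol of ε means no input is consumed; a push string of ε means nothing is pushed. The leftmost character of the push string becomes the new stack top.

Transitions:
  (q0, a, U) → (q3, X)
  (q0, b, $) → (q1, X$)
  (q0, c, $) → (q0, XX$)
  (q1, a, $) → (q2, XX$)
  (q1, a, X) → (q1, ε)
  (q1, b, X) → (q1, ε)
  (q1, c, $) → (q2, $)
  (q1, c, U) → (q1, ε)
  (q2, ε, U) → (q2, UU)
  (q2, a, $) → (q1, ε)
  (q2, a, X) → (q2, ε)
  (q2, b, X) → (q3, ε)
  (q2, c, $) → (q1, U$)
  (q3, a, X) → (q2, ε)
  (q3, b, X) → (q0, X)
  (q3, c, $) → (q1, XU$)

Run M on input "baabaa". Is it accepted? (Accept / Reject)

Accept

(q0, baabaa, $) ⊢ (q1, aabaa, X$) ⊢ (q1, abaa, $) ⊢ (q2, baa, XX$) ⊢ (q3, aa, X$) ⊢ (q2, a, $) ⊢ (q1, ε, ε)
All input consumed and the stack is empty.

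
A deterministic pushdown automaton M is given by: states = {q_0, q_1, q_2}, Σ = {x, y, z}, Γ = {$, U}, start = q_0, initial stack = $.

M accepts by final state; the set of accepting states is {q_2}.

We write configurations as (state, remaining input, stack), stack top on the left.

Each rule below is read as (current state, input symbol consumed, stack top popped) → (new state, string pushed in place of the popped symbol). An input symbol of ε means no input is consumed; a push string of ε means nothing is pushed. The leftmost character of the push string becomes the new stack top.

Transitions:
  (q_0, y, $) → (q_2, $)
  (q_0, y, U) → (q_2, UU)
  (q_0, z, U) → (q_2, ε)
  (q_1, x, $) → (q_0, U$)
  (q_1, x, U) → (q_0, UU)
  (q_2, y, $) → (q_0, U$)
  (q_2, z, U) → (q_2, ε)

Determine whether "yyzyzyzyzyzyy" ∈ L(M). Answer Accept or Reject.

Accept

(q_0, yyzyzyzyzyzyy, $) ⊢ (q_2, yzyzyzyzyzyy, $) ⊢ (q_0, zyzyzyzyzyy, U$) ⊢ (q_2, yzyzyzyzyy, $) ⊢ (q_0, zyzyzyzyy, U$) ⊢ (q_2, yzyzyzyy, $) ⊢ (q_0, zyzyzyy, U$) ⊢ (q_2, yzyzyy, $) ⊢ (q_0, zyzyy, U$) ⊢ (q_2, yzyy, $) ⊢ (q_0, zyy, U$) ⊢ (q_2, yy, $) ⊢ (q_0, y, U$) ⊢ (q_2, ε, UU$)
All input consumed; state q_2 ∈ F.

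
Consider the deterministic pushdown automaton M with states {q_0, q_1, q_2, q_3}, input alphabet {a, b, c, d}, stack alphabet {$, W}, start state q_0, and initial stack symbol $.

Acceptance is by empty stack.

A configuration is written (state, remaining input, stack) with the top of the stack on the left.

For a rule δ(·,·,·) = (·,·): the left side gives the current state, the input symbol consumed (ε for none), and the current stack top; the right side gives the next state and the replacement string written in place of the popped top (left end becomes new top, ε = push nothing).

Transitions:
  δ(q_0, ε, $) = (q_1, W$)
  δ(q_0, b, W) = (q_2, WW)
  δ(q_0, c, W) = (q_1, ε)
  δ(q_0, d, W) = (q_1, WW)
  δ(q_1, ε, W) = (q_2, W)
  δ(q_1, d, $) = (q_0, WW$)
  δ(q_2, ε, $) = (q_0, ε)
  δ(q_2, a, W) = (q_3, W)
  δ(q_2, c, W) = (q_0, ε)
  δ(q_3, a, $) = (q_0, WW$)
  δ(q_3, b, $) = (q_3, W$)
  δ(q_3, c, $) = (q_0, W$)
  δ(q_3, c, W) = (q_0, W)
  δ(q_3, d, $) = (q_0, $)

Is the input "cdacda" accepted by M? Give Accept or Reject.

Reject

(q_0, cdacda, $) ⊢ (q_1, cdacda, W$) ⊢ (q_2, cdacda, W$) ⊢ (q_0, dacda, $) ⊢ (q_1, dacda, W$) ⊢ (q_2, dacda, W$)
No transition applies at (q_2, dacda, W$); input not fully consumed.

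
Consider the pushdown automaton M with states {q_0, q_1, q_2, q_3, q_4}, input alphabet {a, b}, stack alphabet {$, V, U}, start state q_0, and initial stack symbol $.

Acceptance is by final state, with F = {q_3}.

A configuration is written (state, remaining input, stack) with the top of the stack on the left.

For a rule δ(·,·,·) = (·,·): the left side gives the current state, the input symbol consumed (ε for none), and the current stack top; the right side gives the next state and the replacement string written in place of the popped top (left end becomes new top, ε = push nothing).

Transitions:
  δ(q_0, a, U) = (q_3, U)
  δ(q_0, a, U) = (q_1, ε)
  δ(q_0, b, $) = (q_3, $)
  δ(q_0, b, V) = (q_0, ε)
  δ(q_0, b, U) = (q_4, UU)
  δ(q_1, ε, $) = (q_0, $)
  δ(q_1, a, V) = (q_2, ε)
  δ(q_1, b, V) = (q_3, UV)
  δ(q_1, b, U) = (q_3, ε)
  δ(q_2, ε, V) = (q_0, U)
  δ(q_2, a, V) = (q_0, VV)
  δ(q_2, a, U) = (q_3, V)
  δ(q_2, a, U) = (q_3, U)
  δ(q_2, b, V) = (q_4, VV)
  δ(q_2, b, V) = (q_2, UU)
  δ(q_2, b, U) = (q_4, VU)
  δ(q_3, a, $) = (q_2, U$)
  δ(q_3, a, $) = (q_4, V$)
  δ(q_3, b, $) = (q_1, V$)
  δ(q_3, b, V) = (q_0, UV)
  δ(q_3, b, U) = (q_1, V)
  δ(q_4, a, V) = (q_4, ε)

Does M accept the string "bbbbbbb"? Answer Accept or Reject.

Accept

One accepting computation: (q_0, bbbbbbb, $) ⊢ (q_3, bbbbbb, $) ⊢ (q_1, bbbbb, V$) ⊢ (q_3, bbbb, UV$) ⊢ (q_1, bbb, VV$) ⊢ (q_3, bb, UVV$) ⊢ (q_1, b, VVV$) ⊢ (q_3, ε, UVVV$)
All input consumed and state q_3 ∈ F.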